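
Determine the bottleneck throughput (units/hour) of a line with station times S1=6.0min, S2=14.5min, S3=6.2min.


Bottleneck = longest station time
Station times: [6.0, 14.5, 6.2]
Max = 14.5 min
Rate = 60 / 14.5
= 4.14 units/hour (bottleneck: 14.5min)


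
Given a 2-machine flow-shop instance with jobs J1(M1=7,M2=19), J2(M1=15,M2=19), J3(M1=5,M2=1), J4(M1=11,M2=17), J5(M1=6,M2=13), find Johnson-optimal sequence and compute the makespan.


Johnson's rule:
Group 1 (M1≤M2, sort by M1): ['J5', 'J1', 'J4', 'J2']
Group 2 (M1>M2, sort desc M2): ['J3']
Sequence: J5 → J1 → J4 → J2 → J3
Makespan calculation:
  J5: M1 done=6, M2 done=19
  J1: M1 done=13, M2 done=38
  J4: M1 done=24, M2 done=55
  J2: M1 done=39, M2 done=74
  J3: M1 done=44, M2 done=75
= Sequence: J5 → J1 → J4 → J2 → J3, Makespan: 75


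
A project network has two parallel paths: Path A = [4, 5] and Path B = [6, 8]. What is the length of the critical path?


Path A: 4 + 5 = 9
Path B: 6 + 8 = 14
Critical path = longest = max(9, 14)
= 14 (Path B)


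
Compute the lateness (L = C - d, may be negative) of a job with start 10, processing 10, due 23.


Completion = 10 + 10 = 20
Lateness = C - d = 20 - 23
= -3


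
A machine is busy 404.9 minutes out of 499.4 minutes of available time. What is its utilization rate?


Utilization = busy / total × 100
= 404.9 / 499.4 × 100
= 81.1%


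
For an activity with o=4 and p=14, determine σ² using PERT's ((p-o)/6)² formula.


σ² = ((p - o) / 6)² = (p - o)² / 36
= (14 - 4)² / 36
= 10² / 36
= 100 / 36
= 2.7778


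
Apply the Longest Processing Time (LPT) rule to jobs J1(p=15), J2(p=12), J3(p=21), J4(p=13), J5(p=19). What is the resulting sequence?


LPT: sort by longest processing time first
  J3: p=21
  J5: p=19
  J1: p=15
  J4: p=13
  J2: p=12
Order: J3 → J5 → J1 → J4 → J2


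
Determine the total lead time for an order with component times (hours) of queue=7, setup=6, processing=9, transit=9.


Lead time = queue + setup + processing + transit
= 7 + 6 + 9 + 9
= 31 hours


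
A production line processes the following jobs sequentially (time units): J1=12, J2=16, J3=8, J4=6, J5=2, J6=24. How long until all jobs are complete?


Sequential makespan: sum all processing times
= 12 + 16 + 8 + 6 + 2 + 24
= 68 time units


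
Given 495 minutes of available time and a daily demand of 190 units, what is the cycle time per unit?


Cycle time = available time / demand
= 495 / 190
= 2.61 min/unit


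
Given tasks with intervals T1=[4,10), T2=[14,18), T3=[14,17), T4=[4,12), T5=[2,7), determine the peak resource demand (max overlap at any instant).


Check each time point for overlaps:
  t=4: 3 tasks active (T1, T4, T5)
Max concurrent = 3


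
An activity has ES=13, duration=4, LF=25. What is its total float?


EF = ES + duration = 13 + 4 = 17
LS = LF - duration = 25 - 4 = 21
Total Float = LF - EF = 25 - 17
(or LS - ES = 21 - 13)
= 8


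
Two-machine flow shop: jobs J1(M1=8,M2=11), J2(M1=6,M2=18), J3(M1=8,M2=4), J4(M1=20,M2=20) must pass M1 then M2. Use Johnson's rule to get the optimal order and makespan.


Johnson's rule:
Group 1 (M1≤M2, sort by M1): ['J2', 'J1', 'J4']
Group 2 (M1>M2, sort desc M2): ['J3']
Sequence: J2 → J1 → J4 → J3
Makespan calculation:
  J2: M1 done=6, M2 done=24
  J1: M1 done=14, M2 done=35
  J4: M1 done=34, M2 done=55
  J3: M1 done=42, M2 done=59
= Sequence: J2 → J1 → J4 → J3, Makespan: 59


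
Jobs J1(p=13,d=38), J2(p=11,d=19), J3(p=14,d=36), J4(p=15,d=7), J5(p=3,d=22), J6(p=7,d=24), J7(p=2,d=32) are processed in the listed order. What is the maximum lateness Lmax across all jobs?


Lateness per job (L = C - d):
  J1: C=13, d=38, L=-25
  J2: C=24, d=19, L=5
  J3: C=38, d=36, L=2
  J4: C=53, d=7, L=46
  J5: C=56, d=22, L=34
  J6: C=63, d=24, L=39
  J7: C=65, d=32, L=33
Lmax = max(-25, 5, 2, 46, 34, 39, 33)
= 46


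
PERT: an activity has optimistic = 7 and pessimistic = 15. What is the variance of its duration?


σ² = ((p - o) / 6)² = (p - o)² / 36
= (15 - 7)² / 36
= 8² / 36
= 64 / 36
= 1.7778


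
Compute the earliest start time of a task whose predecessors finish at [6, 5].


ES = max of all predecessor completion times
Predecessors: [6, 5]
ES = max(6, 5)
= 6


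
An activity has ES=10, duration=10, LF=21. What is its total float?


EF = ES + duration = 10 + 10 = 20
LS = LF - duration = 21 - 10 = 11
Total Float = LF - EF = 21 - 20
(or LS - ES = 11 - 10)
= 1


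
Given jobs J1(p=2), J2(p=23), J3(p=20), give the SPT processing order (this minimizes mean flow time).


SPT: sort by shortest processing time
  J1: p=2
  J3: p=20
  J2: p=23
Order: J1 → J3 → J2


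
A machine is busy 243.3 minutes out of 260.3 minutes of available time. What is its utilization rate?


Utilization = busy / total × 100
= 243.3 / 260.3 × 100
= 93.5%


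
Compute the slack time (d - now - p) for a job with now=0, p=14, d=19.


Slack = due - current_time - processing
= 19 - 0 - 14
= 5


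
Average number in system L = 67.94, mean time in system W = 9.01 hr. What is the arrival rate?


Little's law: L = λW → λ = L / W
= 67.94 / 9.01
= 7.54 per hour


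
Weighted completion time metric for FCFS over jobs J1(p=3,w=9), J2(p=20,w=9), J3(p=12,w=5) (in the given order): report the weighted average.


Completion times:
  J1: C=3, w×C=9×3=27
  J2: C=23, w×C=9×23=207
  J3: C=35, w×C=5×35=175
Sum w×C = 409
Sum w = 23
Weighted avg = 409/23
= 17.78


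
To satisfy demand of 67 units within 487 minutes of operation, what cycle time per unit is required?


Cycle time = available time / demand
= 487 / 67
= 7.27 min/unit


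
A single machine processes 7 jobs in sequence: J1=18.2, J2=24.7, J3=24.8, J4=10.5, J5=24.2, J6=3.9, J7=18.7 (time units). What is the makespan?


Sequential makespan: sum all processing times
= 18.2 + 24.7 + 24.8 + 10.5 + 24.2 + 3.9 + 18.7
= 125.0 time units


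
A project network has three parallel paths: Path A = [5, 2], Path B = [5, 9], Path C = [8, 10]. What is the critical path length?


Path A: 5 + 2 = 7
Path B: 5 + 9 = 14
Path C: 8 + 10 = 18
Critical path = longest = max(7, 14, 18)
= 18 (Path C)


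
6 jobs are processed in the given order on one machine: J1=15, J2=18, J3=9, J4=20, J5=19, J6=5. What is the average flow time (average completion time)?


Completion times:
  J1: completes at 15
  J2: completes at 33
  J3: completes at 42
  J4: completes at 62
  J5: completes at 81
  J6: completes at 86
Sum = 319
Average = 319/6
= 53.17


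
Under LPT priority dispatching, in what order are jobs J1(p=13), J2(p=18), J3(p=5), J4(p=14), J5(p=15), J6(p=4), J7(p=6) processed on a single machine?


LPT: sort by longest processing time first
  J2: p=18
  J5: p=15
  J4: p=14
  J1: p=13
  J7: p=6
  J3: p=5
  J6: p=4
Order: J2 → J5 → J4 → J1 → J7 → J3 → J6


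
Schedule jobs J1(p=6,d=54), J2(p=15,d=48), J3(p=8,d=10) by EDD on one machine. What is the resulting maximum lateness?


EDD order: J3 → J2 → J1
Completion and lateness:
  J3: C=8, d=10, L=8-10=-2
  J2: C=23, d=48, L=23-48=-25
  J1: C=29, d=54, L=29-54=-25
Lmax = max(-2, -25, -25)
= -2


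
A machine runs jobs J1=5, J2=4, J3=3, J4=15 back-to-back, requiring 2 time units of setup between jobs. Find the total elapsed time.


Makespan = Σ processing + (n-1) × setup
= (5 + 4 + 3 + 15) + (4-1)×2
= 27 + 6
= 33 time units


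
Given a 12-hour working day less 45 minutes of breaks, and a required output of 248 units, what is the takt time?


Available = 12×60 - 45 = 675 min
Takt time = 675 / 248
= 2.72 min/unit


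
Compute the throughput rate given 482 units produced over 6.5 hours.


Throughput = units / time
= 482 / 6.5
= 74.2 units/hour


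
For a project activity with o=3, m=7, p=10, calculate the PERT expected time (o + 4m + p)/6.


te = (o + 4m + p) / 6
= (3 + 4×7 + 10) / 6
= (3 + 28 + 10) / 6
= 41 / 6
= 6.83


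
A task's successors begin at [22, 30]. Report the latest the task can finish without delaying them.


LF = min of all successor start times
Successors start at: [22, 30]
LF = min(22, 30)
= 22


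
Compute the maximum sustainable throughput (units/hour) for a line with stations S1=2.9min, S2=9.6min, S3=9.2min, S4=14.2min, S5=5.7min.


Bottleneck = longest station time
Station times: [2.9, 9.6, 9.2, 14.2, 5.7]
Max = 14.2 min
Rate = 60 / 14.2
= 4.23 units/hour (bottleneck: 14.2min)


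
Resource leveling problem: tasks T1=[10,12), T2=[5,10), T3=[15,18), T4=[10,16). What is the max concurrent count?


Check each time point for overlaps:
  t=10: 2 tasks active (T1, T4)
Max concurrent = 2


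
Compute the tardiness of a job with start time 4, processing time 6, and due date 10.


Completion = start + processing = 4 + 6 = 10
Tardiness = max(0, C - d) = max(0, 10 - 10)
= max(0, 0)
= 0


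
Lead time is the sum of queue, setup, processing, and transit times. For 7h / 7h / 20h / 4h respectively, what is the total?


Lead time = queue + setup + processing + transit
= 7 + 7 + 20 + 4
= 38 hours


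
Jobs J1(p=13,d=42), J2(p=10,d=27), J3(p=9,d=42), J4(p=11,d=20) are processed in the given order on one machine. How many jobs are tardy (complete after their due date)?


Completion vs due date:
  J1: C=13, d=42 → on time
  J2: C=23, d=27 → on time
  J3: C=32, d=42 → on time
  J4: C=43, d=20 → TARDY
Tardy jobs: J4
Count = 1


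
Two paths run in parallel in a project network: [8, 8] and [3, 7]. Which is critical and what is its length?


Path A: 8 + 8 = 16
Path B: 3 + 7 = 10
Critical path = longest = max(16, 10)
= 16 (Path A)


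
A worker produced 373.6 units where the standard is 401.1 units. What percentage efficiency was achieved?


Efficiency = (actual / standard) × 100
= (373.6 / 401.1) × 100
= 93.1%


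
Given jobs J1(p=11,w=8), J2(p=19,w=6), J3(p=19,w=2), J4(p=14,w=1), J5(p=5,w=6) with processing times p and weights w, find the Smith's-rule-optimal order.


WSPT (Smith's rule): sort by p/w ascending
  J5: p/w = 5/6 = 0.833
  J1: p/w = 11/8 = 1.375
  J2: p/w = 19/6 = 3.167
  J3: p/w = 19/2 = 9.500
  J4: p/w = 14/1 = 14.000
Order: J5 → J1 → J2 → J3 → J4


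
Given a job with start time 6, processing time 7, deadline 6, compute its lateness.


Completion = 6 + 7 = 13
Lateness = C - d = 13 - 6
= 7


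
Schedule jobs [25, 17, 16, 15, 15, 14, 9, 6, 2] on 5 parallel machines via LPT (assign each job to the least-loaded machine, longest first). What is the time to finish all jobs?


Jobs (LPT sorted): [25, 17, 16, 15, 15, 14, 9, 6, 2]
Machines: 5
  J=25 → Machine 1 (load: 0+25=25)
  J=17 → Machine 2 (load: 0+17=17)
  J=16 → Machine 3 (load: 0+16=16)
  J=15 → Machine 4 (load: 0+15=15)
  J=15 → Machine 5 (load: 0+15=15)
  J=14 → Machine 4 (load: 15+14=29)
  J=9 → Machine 5 (load: 15+9=24)
  J=6 → Machine 3 (load: 16+6=22)
  J=2 → Machine 2 (load: 17+2=19)
Machine loads: [25, 19, 22, 29, 24]
Makespan = max = 29 time units


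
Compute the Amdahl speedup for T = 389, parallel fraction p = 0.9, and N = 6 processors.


Amdahl's law: T_p = T × ((1-p) + p/N)
= 389 × ((1-0.9) + 0.9/6)
= 389 × (0.10 + 0.1500)
= 389 × 0.2500
= 97.25
Speedup = 389/97.25
= 4.00×


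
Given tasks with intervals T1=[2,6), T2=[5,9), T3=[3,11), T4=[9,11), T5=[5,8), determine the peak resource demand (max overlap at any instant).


Check each time point for overlaps:
  t=5: 4 tasks active (T1, T2, T3, T5)
Max concurrent = 4


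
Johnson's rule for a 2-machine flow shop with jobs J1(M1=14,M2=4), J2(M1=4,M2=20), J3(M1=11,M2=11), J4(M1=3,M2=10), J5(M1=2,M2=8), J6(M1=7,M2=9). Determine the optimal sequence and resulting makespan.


Johnson's rule:
Group 1 (M1≤M2, sort by M1): ['J5', 'J4', 'J2', 'J6', 'J3']
Group 2 (M1>M2, sort desc M2): ['J1']
Sequence: J5 → J4 → J2 → J6 → J3 → J1
Makespan calculation:
  J5: M1 done=2, M2 done=10
  J4: M1 done=5, M2 done=20
  J2: M1 done=9, M2 done=40
  J6: M1 done=16, M2 done=49
  J3: M1 done=27, M2 done=60
  J1: M1 done=41, M2 done=64
= Sequence: J5 → J4 → J2 → J6 → J3 → J1, Makespan: 64


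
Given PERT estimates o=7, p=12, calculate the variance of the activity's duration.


σ² = ((p - o) / 6)² = (p - o)² / 36
= (12 - 7)² / 36
= 5² / 36
= 25 / 36
= 0.6944


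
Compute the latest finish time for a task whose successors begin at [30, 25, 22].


LF = min of all successor start times
Successors start at: [30, 25, 22]
LF = min(30, 25, 22)
= 22


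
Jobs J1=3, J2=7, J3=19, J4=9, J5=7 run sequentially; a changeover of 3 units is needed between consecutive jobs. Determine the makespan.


Makespan = Σ processing + (n-1) × setup
= (3 + 7 + 19 + 9 + 7) + (5-1)×3
= 45 + 12
= 57 time units


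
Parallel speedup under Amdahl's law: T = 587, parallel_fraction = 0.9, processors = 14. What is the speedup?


Amdahl's law: T_p = T × ((1-p) + p/N)
= 587 × ((1-0.9) + 0.9/14)
= 587 × (0.10 + 0.0643)
= 587 × 0.1643
= 96.44
Speedup = 587/96.44
= 6.09×


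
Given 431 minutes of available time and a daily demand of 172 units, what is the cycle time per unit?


Cycle time = available time / demand
= 431 / 172
= 2.51 min/unit


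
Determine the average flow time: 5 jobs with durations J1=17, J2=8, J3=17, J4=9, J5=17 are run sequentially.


Completion times:
  J1: completes at 17
  J2: completes at 25
  J3: completes at 42
  J4: completes at 51
  J5: completes at 68
Sum = 203
Average = 203/5
= 40.60


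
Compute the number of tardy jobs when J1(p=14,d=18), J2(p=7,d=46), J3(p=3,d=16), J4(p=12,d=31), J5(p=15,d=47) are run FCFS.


Completion vs due date:
  J1: C=14, d=18 → on time
  J2: C=21, d=46 → on time
  J3: C=24, d=16 → TARDY
  J4: C=36, d=31 → TARDY
  J5: C=51, d=47 → TARDY
Tardy jobs: J3, J4, J5
Count = 3


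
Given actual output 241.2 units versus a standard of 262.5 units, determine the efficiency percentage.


Efficiency = (actual / standard) × 100
= (241.2 / 262.5) × 100
= 91.9%


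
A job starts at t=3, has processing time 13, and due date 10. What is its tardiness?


Completion = start + processing = 3 + 13 = 16
Tardiness = max(0, C - d) = max(0, 16 - 10)
= max(0, 6)
= 6


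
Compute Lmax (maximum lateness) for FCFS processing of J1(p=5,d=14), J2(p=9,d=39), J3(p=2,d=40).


Lateness per job (L = C - d):
  J1: C=5, d=14, L=-9
  J2: C=14, d=39, L=-25
  J3: C=16, d=40, L=-24
Lmax = max(-9, -25, -24)
= -9


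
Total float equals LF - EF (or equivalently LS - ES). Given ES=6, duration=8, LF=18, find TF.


EF = ES + duration = 6 + 8 = 14
LS = LF - duration = 18 - 8 = 10
Total Float = LF - EF = 18 - 14
(or LS - ES = 10 - 6)
= 4


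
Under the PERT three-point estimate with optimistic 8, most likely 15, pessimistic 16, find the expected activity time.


te = (o + 4m + p) / 6
= (8 + 4×15 + 16) / 6
= (8 + 60 + 16) / 6
= 84 / 6
= 14.00


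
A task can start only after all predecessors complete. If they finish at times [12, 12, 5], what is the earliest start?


ES = max of all predecessor completion times
Predecessors: [12, 12, 5]
ES = max(12, 12, 5)
= 12


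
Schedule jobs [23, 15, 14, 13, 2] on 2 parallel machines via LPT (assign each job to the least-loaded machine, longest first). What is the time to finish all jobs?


Jobs (LPT sorted): [23, 15, 14, 13, 2]
Machines: 2
  J=23 → Machine 1 (load: 0+23=23)
  J=15 → Machine 2 (load: 0+15=15)
  J=14 → Machine 2 (load: 15+14=29)
  J=13 → Machine 1 (load: 23+13=36)
  J=2 → Machine 2 (load: 29+2=31)
Machine loads: [36, 31]
Makespan = max = 36 time units


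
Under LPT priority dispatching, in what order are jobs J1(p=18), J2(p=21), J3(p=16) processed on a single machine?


LPT: sort by longest processing time first
  J2: p=21
  J1: p=18
  J3: p=16
Order: J2 → J1 → J3


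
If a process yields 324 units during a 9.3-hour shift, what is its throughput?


Throughput = units / time
= 324 / 9.3
= 34.8 units/hour


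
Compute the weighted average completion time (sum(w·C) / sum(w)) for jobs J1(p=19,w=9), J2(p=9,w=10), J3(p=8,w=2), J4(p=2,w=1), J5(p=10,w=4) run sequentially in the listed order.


Completion times:
  J1: C=19, w×C=9×19=171
  J2: C=28, w×C=10×28=280
  J3: C=36, w×C=2×36=72
  J4: C=38, w×C=1×38=38
  J5: C=48, w×C=4×48=192
Sum w×C = 753
Sum w = 26
Weighted avg = 753/26
= 28.96


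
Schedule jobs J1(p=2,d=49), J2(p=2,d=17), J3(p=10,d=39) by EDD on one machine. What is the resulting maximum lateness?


EDD order: J2 → J3 → J1
Completion and lateness:
  J2: C=2, d=17, L=2-17=-15
  J3: C=12, d=39, L=12-39=-27
  J1: C=14, d=49, L=14-49=-35
Lmax = max(-15, -27, -35)
= -15


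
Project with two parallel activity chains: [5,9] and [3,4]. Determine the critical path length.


Path A: 5 + 9 = 14
Path B: 3 + 4 = 7
Critical path = longest = max(14, 7)
= 14 (Path A)


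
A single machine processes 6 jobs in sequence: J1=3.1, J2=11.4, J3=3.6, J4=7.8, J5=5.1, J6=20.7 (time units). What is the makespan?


Sequential makespan: sum all processing times
= 3.1 + 11.4 + 3.6 + 7.8 + 5.1 + 20.7
= 51.7 time units


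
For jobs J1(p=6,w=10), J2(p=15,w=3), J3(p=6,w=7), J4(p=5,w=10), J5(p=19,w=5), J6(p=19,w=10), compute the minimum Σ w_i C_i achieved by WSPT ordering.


WSPT order (by p/w): J4 → J1 → J3 → J6 → J5 → J2
  J4: C=5, w·C=10×5=50
  J1: C=11, w·C=10×11=110
  J3: C=17, w·C=7×17=119
  J6: C=36, w·C=10×36=360
  J5: C=55, w·C=5×55=275
  J2: C=70, w·C=3×70=210
Σ w·C = 1124
= 1124


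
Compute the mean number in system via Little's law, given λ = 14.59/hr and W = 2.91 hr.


Little's law: L = λ × W
= 14.59 × 2.91
= 42.46


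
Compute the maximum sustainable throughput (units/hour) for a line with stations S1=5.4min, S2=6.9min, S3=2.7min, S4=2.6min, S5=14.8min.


Bottleneck = longest station time
Station times: [5.4, 6.9, 2.7, 2.6, 14.8]
Max = 14.8 min
Rate = 60 / 14.8
= 4.05 units/hour (bottleneck: 14.8min)


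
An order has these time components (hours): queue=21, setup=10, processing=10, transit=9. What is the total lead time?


Lead time = queue + setup + processing + transit
= 21 + 10 + 10 + 9
= 50 hours


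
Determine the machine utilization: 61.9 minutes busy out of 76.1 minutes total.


Utilization = busy / total × 100
= 61.9 / 76.1 × 100
= 81.3%


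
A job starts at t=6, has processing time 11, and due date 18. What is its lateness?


Completion = 6 + 11 = 17
Lateness = C - d = 17 - 18
= -1


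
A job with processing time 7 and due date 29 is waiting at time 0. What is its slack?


Slack = due - current_time - processing
= 29 - 0 - 7
= 22


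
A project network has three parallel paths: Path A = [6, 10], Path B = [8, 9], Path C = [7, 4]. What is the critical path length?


Path A: 6 + 10 = 16
Path B: 8 + 9 = 17
Path C: 7 + 4 = 11
Critical path = longest = max(16, 17, 11)
= 17 (Path B)


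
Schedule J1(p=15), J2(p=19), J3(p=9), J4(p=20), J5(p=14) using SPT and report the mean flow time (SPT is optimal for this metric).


SPT order: J3 → J5 → J1 → J2 → J4
Completion times:
  J3: C=9
  J5: C=23
  J1: C=38
  J2: C=57
  J4: C=77
Sum = 204, n = 5
Mean flow = 204/5
= 40.80


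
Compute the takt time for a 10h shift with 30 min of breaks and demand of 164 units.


Available = 10×60 - 30 = 570 min
Takt time = 570 / 164
= 3.48 min/unit


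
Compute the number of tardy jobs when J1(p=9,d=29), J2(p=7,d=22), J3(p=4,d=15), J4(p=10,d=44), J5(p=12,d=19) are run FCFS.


Completion vs due date:
  J1: C=9, d=29 → on time
  J2: C=16, d=22 → on time
  J3: C=20, d=15 → TARDY
  J4: C=30, d=44 → on time
  J5: C=42, d=19 → TARDY
Tardy jobs: J3, J5
Count = 2


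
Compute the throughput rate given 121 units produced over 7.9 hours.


Throughput = units / time
= 121 / 7.9
= 15.3 units/hour


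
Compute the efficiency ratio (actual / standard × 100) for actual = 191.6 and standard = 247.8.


Efficiency = (actual / standard) × 100
= (191.6 / 247.8) × 100
= 77.3%


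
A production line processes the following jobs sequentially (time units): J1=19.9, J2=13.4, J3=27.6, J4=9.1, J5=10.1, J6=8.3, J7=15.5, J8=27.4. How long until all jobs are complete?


Sequential makespan: sum all processing times
= 19.9 + 13.4 + 27.6 + 9.1 + 10.1 + 8.3 + 15.5 + 27.4
= 131.3 time units


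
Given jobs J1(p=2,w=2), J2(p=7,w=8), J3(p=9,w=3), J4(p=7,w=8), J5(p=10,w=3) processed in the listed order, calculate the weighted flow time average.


Completion times:
  J1: C=2, w×C=2×2=4
  J2: C=9, w×C=8×9=72
  J3: C=18, w×C=3×18=54
  J4: C=25, w×C=8×25=200
  J5: C=35, w×C=3×35=105
Sum w×C = 435
Sum w = 24
Weighted avg = 435/24
= 18.12


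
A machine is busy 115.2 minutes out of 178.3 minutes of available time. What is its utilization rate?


Utilization = busy / total × 100
= 115.2 / 178.3 × 100
= 64.6%


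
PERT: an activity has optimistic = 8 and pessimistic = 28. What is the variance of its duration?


σ² = ((p - o) / 6)² = (p - o)² / 36
= (28 - 8)² / 36
= 20² / 36
= 400 / 36
= 11.1111


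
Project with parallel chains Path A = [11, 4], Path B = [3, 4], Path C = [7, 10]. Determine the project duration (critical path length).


Path A: 11 + 4 = 15
Path B: 3 + 4 = 7
Path C: 7 + 10 = 17
Critical path = longest = max(15, 7, 17)
= 17 (Path C)


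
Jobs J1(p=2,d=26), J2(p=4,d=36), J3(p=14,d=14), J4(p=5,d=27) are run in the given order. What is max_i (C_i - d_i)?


Lateness per job (L = C - d):
  J1: C=2, d=26, L=-24
  J2: C=6, d=36, L=-30
  J3: C=20, d=14, L=6
  J4: C=25, d=27, L=-2
Lmax = max(-24, -30, 6, -2)
= 6


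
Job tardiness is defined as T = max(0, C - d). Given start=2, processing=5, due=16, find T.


Completion = start + processing = 2 + 5 = 7
Tardiness = max(0, C - d) = max(0, 7 - 16)
= max(0, -9)
= 0


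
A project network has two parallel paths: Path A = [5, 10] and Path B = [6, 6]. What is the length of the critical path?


Path A: 5 + 10 = 15
Path B: 6 + 6 = 12
Critical path = longest = max(15, 12)
= 15 (Path A)


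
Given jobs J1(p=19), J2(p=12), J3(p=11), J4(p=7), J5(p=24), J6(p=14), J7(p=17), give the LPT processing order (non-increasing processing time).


LPT: sort by longest processing time first
  J5: p=24
  J1: p=19
  J7: p=17
  J6: p=14
  J2: p=12
  J3: p=11
  J4: p=7
Order: J5 → J1 → J7 → J6 → J2 → J3 → J4


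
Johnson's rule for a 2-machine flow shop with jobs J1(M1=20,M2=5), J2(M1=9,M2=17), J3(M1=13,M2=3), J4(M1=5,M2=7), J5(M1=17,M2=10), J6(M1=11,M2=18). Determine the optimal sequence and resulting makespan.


Johnson's rule:
Group 1 (M1≤M2, sort by M1): ['J4', 'J2', 'J6']
Group 2 (M1>M2, sort desc M2): ['J5', 'J1', 'J3']
Sequence: J4 → J2 → J6 → J5 → J1 → J3
Makespan calculation:
  J4: M1 done=5, M2 done=12
  J2: M1 done=14, M2 done=31
  J6: M1 done=25, M2 done=49
  J5: M1 done=42, M2 done=59
  J1: M1 done=62, M2 done=67
  J3: M1 done=75, M2 done=78
= Sequence: J4 → J2 → J6 → J5 → J1 → J3, Makespan: 78


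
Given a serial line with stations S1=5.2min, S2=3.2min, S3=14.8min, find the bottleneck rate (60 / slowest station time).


Bottleneck = longest station time
Station times: [5.2, 3.2, 14.8]
Max = 14.8 min
Rate = 60 / 14.8
= 4.05 units/hour (bottleneck: 14.8min)


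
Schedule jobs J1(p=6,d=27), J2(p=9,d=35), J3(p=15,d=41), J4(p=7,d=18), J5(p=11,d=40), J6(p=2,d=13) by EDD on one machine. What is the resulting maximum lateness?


EDD order: J6 → J4 → J1 → J2 → J5 → J3
Completion and lateness:
  J6: C=2, d=13, L=2-13=-11
  J4: C=9, d=18, L=9-18=-9
  J1: C=15, d=27, L=15-27=-12
  J2: C=24, d=35, L=24-35=-11
  J5: C=35, d=40, L=35-40=-5
  J3: C=50, d=41, L=50-41=9
Lmax = max(-11, -9, -12, -11, -5, 9)
= 9


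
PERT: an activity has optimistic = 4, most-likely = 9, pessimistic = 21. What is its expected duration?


te = (o + 4m + p) / 6
= (4 + 4×9 + 21) / 6
= (4 + 36 + 21) / 6
= 61 / 6
= 10.17


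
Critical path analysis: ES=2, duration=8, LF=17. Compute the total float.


EF = ES + duration = 2 + 8 = 10
LS = LF - duration = 17 - 8 = 9
Total Float = LF - EF = 17 - 10
(or LS - ES = 9 - 2)
= 7


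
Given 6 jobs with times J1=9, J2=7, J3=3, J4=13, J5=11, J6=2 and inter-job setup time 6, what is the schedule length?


Makespan = Σ processing + (n-1) × setup
= (9 + 7 + 3 + 13 + 11 + 2) + (6-1)×6
= 45 + 30
= 75 time units


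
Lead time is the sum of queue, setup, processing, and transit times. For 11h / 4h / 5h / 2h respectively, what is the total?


Lead time = queue + setup + processing + transit
= 11 + 4 + 5 + 2
= 22 hours


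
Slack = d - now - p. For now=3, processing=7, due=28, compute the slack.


Slack = due - current_time - processing
= 28 - 3 - 7
= 18


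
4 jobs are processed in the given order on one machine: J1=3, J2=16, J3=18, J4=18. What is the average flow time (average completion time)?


Completion times:
  J1: completes at 3
  J2: completes at 19
  J3: completes at 37
  J4: completes at 55
Sum = 114
Average = 114/4
= 28.50


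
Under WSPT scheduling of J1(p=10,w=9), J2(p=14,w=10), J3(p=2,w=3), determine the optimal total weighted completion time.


WSPT order (by p/w): J3 → J1 → J2
  J3: C=2, w·C=3×2=6
  J1: C=12, w·C=9×12=108
  J2: C=26, w·C=10×26=260
Σ w·C = 374
= 374


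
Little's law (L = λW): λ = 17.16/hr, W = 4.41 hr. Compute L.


Little's law: L = λ × W
= 17.16 × 4.41
= 75.68


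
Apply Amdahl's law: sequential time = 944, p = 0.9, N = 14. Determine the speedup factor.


Amdahl's law: T_p = T × ((1-p) + p/N)
= 944 × ((1-0.9) + 0.9/14)
= 944 × (0.10 + 0.0643)
= 944 × 0.1643
= 155.09
Speedup = 944/155.09
= 6.09×


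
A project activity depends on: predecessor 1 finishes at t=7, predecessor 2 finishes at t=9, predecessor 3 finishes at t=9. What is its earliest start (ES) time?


ES = max of all predecessor completion times
Predecessors: [7, 9, 9]
ES = max(7, 9, 9)
= 9


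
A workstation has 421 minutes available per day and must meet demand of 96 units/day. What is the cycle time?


Cycle time = available time / demand
= 421 / 96
= 4.39 min/unit


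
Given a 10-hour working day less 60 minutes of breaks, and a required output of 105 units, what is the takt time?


Available = 10×60 - 60 = 540 min
Takt time = 540 / 105
= 5.14 min/unit


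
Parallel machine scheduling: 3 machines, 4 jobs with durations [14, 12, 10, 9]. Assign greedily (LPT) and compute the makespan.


Jobs (LPT sorted): [14, 12, 10, 9]
Machines: 3
  J=14 → Machine 1 (load: 0+14=14)
  J=12 → Machine 2 (load: 0+12=12)
  J=10 → Machine 3 (load: 0+10=10)
  J=9 → Machine 3 (load: 10+9=19)
Machine loads: [14, 12, 19]
Makespan = max = 19 time units


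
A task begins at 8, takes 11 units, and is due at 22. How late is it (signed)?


Completion = 8 + 11 = 19
Lateness = C - d = 19 - 22
= -3


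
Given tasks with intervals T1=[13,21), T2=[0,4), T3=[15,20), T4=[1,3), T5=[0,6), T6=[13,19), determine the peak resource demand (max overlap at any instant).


Check each time point for overlaps:
  t=1: 3 tasks active (T2, T4, T5)
Max concurrent = 3


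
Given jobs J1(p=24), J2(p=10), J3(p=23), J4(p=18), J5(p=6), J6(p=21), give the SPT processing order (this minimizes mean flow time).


SPT: sort by shortest processing time
  J5: p=6
  J2: p=10
  J4: p=18
  J6: p=21
  J3: p=23
  J1: p=24
Order: J5 → J2 → J4 → J6 → J3 → J1


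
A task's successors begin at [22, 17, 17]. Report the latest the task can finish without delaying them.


LF = min of all successor start times
Successors start at: [22, 17, 17]
LF = min(22, 17, 17)
= 17


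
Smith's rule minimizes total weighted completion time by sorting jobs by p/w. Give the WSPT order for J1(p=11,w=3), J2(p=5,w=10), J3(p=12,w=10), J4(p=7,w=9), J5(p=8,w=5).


WSPT (Smith's rule): sort by p/w ascending
  J2: p/w = 5/10 = 0.500
  J4: p/w = 7/9 = 0.778
  J3: p/w = 12/10 = 1.200
  J5: p/w = 8/5 = 1.600
  J1: p/w = 11/3 = 3.667
Order: J2 → J4 → J3 → J5 → J1


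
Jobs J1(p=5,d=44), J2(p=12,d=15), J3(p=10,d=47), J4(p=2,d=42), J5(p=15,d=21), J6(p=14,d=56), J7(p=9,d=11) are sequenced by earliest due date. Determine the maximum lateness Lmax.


EDD order: J7 → J2 → J5 → J4 → J1 → J3 → J6
Completion and lateness:
  J7: C=9, d=11, L=9-11=-2
  J2: C=21, d=15, L=21-15=6
  J5: C=36, d=21, L=36-21=15
  J4: C=38, d=42, L=38-42=-4
  J1: C=43, d=44, L=43-44=-1
  J3: C=53, d=47, L=53-47=6
  J6: C=67, d=56, L=67-56=11
Lmax = max(-2, 6, 15, -4, -1, 6, 11)
= 15


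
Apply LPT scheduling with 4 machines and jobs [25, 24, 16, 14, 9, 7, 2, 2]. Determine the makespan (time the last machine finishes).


Jobs (LPT sorted): [25, 24, 16, 14, 9, 7, 2, 2]
Machines: 4
  J=25 → Machine 1 (load: 0+25=25)
  J=24 → Machine 2 (load: 0+24=24)
  J=16 → Machine 3 (load: 0+16=16)
  J=14 → Machine 4 (load: 0+14=14)
  J=9 → Machine 4 (load: 14+9=23)
  J=7 → Machine 3 (load: 16+7=23)
  J=2 → Machine 3 (load: 23+2=25)
  J=2 → Machine 4 (load: 23+2=25)
Machine loads: [25, 24, 25, 25]
Makespan = max = 25 time units


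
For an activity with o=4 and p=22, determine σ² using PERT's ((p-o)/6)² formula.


σ² = ((p - o) / 6)² = (p - o)² / 36
= (22 - 4)² / 36
= 18² / 36
= 324 / 36
= 9.0000


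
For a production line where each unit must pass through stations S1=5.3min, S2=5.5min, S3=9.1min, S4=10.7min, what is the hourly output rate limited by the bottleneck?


Bottleneck = longest station time
Station times: [5.3, 5.5, 9.1, 10.7]
Max = 10.7 min
Rate = 60 / 10.7
= 5.61 units/hour (bottleneck: 10.7min)


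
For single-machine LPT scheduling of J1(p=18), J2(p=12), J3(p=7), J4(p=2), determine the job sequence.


LPT: sort by longest processing time first
  J1: p=18
  J2: p=12
  J3: p=7
  J4: p=2
Order: J1 → J2 → J3 → J4


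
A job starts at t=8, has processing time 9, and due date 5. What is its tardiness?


Completion = start + processing = 8 + 9 = 17
Tardiness = max(0, C - d) = max(0, 17 - 5)
= max(0, 12)
= 12


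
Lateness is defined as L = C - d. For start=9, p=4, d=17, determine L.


Completion = 9 + 4 = 13
Lateness = C - d = 13 - 17
= -4


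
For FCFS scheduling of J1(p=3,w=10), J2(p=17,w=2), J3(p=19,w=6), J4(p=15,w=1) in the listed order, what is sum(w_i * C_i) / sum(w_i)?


Completion times:
  J1: C=3, w×C=10×3=30
  J2: C=20, w×C=2×20=40
  J3: C=39, w×C=6×39=234
  J4: C=54, w×C=1×54=54
Sum w×C = 358
Sum w = 19
Weighted avg = 358/19
= 18.84


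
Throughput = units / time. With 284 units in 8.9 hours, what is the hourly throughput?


Throughput = units / time
= 284 / 8.9
= 31.9 units/hour


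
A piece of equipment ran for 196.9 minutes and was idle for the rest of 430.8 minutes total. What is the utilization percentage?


Utilization = busy / total × 100
= 196.9 / 430.8 × 100
= 45.7%


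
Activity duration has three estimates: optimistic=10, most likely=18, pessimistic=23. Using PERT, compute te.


te = (o + 4m + p) / 6
= (10 + 4×18 + 23) / 6
= (10 + 72 + 23) / 6
= 105 / 6
= 17.50


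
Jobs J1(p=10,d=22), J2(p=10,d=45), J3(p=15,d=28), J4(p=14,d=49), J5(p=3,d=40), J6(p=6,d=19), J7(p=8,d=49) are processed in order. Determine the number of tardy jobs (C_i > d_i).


Completion vs due date:
  J1: C=10, d=22 → on time
  J2: C=20, d=45 → on time
  J3: C=35, d=28 → TARDY
  J4: C=49, d=49 → on time
  J5: C=52, d=40 → TARDY
  J6: C=58, d=19 → TARDY
  J7: C=66, d=49 → TARDY
Tardy jobs: J3, J5, J6, J7
Count = 4


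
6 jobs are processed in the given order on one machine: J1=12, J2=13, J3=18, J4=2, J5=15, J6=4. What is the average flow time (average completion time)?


Completion times:
  J1: completes at 12
  J2: completes at 25
  J3: completes at 43
  J4: completes at 45
  J5: completes at 60
  J6: completes at 64
Sum = 249
Average = 249/6
= 41.50


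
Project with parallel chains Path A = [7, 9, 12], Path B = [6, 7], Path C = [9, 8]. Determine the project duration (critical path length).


Path A: 7 + 9 + 12 = 28
Path B: 6 + 7 = 13
Path C: 9 + 8 = 17
Critical path = longest = max(28, 13, 17)
= 28 (Path A)


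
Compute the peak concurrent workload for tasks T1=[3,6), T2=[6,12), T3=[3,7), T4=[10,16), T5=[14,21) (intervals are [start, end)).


Check each time point for overlaps:
  t=3: 2 tasks active (T1, T3)
Max concurrent = 2


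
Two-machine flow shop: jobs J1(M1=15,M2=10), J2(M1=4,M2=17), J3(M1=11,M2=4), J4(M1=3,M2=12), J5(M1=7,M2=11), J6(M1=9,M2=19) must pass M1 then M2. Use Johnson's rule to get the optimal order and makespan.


Johnson's rule:
Group 1 (M1≤M2, sort by M1): ['J4', 'J2', 'J5', 'J6']
Group 2 (M1>M2, sort desc M2): ['J1', 'J3']
Sequence: J4 → J2 → J5 → J6 → J1 → J3
Makespan calculation:
  J4: M1 done=3, M2 done=15
  J2: M1 done=7, M2 done=32
  J5: M1 done=14, M2 done=43
  J6: M1 done=23, M2 done=62
  J1: M1 done=38, M2 done=72
  J3: M1 done=49, M2 done=76
= Sequence: J4 → J2 → J5 → J6 → J1 → J3, Makespan: 76


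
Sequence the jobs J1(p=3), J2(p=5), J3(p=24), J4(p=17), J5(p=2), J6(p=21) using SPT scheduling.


SPT: sort by shortest processing time
  J5: p=2
  J1: p=3
  J2: p=5
  J4: p=17
  J6: p=21
  J3: p=24
Order: J5 → J1 → J2 → J4 → J6 → J3


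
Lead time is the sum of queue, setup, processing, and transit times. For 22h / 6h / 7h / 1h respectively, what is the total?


Lead time = queue + setup + processing + transit
= 22 + 6 + 7 + 1
= 36 hours


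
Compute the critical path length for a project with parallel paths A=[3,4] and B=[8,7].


Path A: 3 + 4 = 7
Path B: 8 + 7 = 15
Critical path = longest = max(7, 15)
= 15 (Path B)


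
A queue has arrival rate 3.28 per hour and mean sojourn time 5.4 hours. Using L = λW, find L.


Little's law: L = λ × W
= 3.28 × 5.4
= 17.71


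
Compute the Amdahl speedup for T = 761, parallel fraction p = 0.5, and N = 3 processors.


Amdahl's law: T_p = T × ((1-p) + p/N)
= 761 × ((1-0.5) + 0.5/3)
= 761 × (0.50 + 0.1667)
= 761 × 0.6667
= 507.33
Speedup = 761/507.33
= 1.50×


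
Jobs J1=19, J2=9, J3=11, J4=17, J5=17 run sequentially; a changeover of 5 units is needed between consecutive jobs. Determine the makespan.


Makespan = Σ processing + (n-1) × setup
= (19 + 9 + 11 + 17 + 17) + (5-1)×5
= 73 + 20
= 93 time units


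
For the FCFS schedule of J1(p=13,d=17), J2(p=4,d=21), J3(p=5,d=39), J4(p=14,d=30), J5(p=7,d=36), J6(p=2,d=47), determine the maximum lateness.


Lateness per job (L = C - d):
  J1: C=13, d=17, L=-4
  J2: C=17, d=21, L=-4
  J3: C=22, d=39, L=-17
  J4: C=36, d=30, L=6
  J5: C=43, d=36, L=7
  J6: C=45, d=47, L=-2
Lmax = max(-4, -4, -17, 6, 7, -2)
= 7


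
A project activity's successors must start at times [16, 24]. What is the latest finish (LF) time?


LF = min of all successor start times
Successors start at: [16, 24]
LF = min(16, 24)
= 16


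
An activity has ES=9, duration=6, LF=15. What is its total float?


EF = ES + duration = 9 + 6 = 15
LS = LF - duration = 15 - 6 = 9
Total Float = LF - EF = 15 - 15
(or LS - ES = 9 - 9)
= 0


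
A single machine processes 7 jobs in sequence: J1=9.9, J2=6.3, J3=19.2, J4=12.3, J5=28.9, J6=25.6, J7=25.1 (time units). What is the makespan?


Sequential makespan: sum all processing times
= 9.9 + 6.3 + 19.2 + 12.3 + 28.9 + 25.6 + 25.1
= 127.3 time units


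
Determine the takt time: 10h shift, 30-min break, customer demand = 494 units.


Available = 10×60 - 30 = 570 min
Takt time = 570 / 494
= 1.15 min/unit


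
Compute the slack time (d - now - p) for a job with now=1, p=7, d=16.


Slack = due - current_time - processing
= 16 - 1 - 7
= 8


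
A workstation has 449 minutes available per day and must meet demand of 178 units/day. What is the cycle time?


Cycle time = available time / demand
= 449 / 178
= 2.52 min/unit


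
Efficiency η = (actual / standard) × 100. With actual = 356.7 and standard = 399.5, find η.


Efficiency = (actual / standard) × 100
= (356.7 / 399.5) × 100
= 89.3%


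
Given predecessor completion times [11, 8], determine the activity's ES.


ES = max of all predecessor completion times
Predecessors: [11, 8]
ES = max(11, 8)
= 11


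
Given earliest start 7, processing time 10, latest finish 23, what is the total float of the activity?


EF = ES + duration = 7 + 10 = 17
LS = LF - duration = 23 - 10 = 13
Total Float = LF - EF = 23 - 17
(or LS - ES = 13 - 7)
= 6


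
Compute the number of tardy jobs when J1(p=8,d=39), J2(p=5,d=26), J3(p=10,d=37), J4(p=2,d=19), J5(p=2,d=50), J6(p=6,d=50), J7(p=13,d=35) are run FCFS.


Completion vs due date:
  J1: C=8, d=39 → on time
  J2: C=13, d=26 → on time
  J3: C=23, d=37 → on time
  J4: C=25, d=19 → TARDY
  J5: C=27, d=50 → on time
  J6: C=33, d=50 → on time
  J7: C=46, d=35 → TARDY
Tardy jobs: J4, J7
Count = 2


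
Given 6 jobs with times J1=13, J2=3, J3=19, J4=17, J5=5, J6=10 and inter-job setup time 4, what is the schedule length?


Makespan = Σ processing + (n-1) × setup
= (13 + 3 + 19 + 17 + 5 + 10) + (6-1)×4
= 67 + 20
= 87 time units


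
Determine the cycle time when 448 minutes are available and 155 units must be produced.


Cycle time = available time / demand
= 448 / 155
= 2.89 min/unit


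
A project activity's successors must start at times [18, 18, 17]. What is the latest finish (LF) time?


LF = min of all successor start times
Successors start at: [18, 18, 17]
LF = min(18, 18, 17)
= 17


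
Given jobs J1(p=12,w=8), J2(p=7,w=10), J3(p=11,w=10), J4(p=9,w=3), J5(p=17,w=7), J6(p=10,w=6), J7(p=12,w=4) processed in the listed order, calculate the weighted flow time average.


Completion times:
  J1: C=12, w×C=8×12=96
  J2: C=19, w×C=10×19=190
  J3: C=30, w×C=10×30=300
  J4: C=39, w×C=3×39=117
  J5: C=56, w×C=7×56=392
  J6: C=66, w×C=6×66=396
  J7: C=78, w×C=4×78=312
Sum w×C = 1803
Sum w = 48
Weighted avg = 1803/48
= 37.56


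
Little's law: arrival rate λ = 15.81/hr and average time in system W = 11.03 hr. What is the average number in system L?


Little's law: L = λ × W
= 15.81 × 11.03
= 174.38


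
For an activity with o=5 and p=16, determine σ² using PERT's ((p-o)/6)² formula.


σ² = ((p - o) / 6)² = (p - o)² / 36
= (16 - 5)² / 36
= 11² / 36
= 121 / 36
= 3.3611


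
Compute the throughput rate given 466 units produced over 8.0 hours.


Throughput = units / time
= 466 / 8.0
= 58.2 units/hour


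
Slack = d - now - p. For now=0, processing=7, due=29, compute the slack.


Slack = due - current_time - processing
= 29 - 0 - 7
= 22


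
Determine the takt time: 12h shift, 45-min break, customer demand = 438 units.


Available = 12×60 - 45 = 675 min
Takt time = 675 / 438
= 1.54 min/unit


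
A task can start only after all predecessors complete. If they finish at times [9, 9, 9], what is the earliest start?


ES = max of all predecessor completion times
Predecessors: [9, 9, 9]
ES = max(9, 9, 9)
= 9


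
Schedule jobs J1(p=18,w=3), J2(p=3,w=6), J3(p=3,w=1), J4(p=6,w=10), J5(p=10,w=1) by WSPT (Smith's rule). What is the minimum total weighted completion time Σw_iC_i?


WSPT order (by p/w): J2 → J4 → J3 → J1 → J5
  J2: C=3, w·C=6×3=18
  J4: C=9, w·C=10×9=90
  J3: C=12, w·C=1×12=12
  J1: C=30, w·C=3×30=90
  J5: C=40, w·C=1×40=40
Σ w·C = 250
= 250


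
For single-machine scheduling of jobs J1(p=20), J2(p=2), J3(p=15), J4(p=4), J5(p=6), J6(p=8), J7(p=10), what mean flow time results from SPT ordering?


SPT order: J2 → J4 → J5 → J6 → J7 → J3 → J1
Completion times:
  J2: C=2
  J4: C=6
  J5: C=12
  J6: C=20
  J7: C=30
  J3: C=45
  J1: C=65
Sum = 180, n = 7
Mean flow = 180/7
= 25.71


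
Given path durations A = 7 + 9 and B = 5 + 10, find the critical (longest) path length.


Path A: 7 + 9 = 16
Path B: 5 + 10 = 15
Critical path = longest = max(16, 15)
= 16 (Path A)
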